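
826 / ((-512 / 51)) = -21063 / 256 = -82.28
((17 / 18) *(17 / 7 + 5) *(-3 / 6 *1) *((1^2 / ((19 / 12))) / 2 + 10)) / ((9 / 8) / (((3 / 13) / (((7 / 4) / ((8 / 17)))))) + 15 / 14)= -11088896 / 5883597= -1.88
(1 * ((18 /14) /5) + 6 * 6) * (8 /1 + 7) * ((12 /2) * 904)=20649168 /7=2949881.14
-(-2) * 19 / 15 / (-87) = -38 / 1305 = -0.03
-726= -726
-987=-987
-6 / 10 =-3 / 5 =-0.60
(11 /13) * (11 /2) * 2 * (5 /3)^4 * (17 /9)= 1285625 /9477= 135.66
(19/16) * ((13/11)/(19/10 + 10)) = 0.12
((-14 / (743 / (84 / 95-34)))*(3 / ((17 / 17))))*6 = 792792 / 70585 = 11.23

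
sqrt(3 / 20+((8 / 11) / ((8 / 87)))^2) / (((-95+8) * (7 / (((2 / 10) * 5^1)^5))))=-sqrt(758715) / 66990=-0.01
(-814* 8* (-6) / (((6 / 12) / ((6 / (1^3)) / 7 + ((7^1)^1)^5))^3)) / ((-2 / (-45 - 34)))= 20108695112637433104000 / 343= 58625933272995431790.09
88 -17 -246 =-175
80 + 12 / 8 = 163 / 2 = 81.50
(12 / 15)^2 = 16 / 25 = 0.64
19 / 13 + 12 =175 / 13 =13.46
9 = 9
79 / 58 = 1.36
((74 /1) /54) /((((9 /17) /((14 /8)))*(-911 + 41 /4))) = -4403 /875529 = -0.01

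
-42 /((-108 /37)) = 259 /18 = 14.39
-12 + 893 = 881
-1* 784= -784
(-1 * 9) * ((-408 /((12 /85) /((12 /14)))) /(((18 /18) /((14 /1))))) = 312120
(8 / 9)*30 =80 / 3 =26.67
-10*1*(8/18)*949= -37960/9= -4217.78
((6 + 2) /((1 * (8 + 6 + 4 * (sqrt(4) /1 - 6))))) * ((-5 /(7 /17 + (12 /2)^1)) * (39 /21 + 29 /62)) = 171530 /23653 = 7.25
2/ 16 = 1/ 8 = 0.12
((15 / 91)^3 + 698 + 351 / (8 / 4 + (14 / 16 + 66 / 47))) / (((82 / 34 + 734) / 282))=298.70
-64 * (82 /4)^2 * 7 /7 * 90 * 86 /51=-69391680 /17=-4081863.53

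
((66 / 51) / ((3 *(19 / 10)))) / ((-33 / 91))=-1820 / 2907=-0.63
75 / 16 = 4.69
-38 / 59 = -0.64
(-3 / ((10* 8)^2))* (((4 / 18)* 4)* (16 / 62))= -1 / 9300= -0.00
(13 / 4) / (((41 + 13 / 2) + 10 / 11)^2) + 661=749724298 / 1134225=661.00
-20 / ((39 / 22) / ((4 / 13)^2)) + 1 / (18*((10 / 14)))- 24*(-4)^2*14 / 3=-354527981 / 197730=-1792.99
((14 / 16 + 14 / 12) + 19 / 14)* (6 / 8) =571 / 224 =2.55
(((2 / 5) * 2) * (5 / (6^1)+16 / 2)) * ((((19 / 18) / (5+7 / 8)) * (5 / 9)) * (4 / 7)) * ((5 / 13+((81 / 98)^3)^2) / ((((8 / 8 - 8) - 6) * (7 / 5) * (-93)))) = 1315726040277905 / 7854429515018547006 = 0.00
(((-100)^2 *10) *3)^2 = 90000000000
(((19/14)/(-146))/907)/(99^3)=-19/1798845078492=-0.00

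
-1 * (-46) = 46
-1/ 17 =-0.06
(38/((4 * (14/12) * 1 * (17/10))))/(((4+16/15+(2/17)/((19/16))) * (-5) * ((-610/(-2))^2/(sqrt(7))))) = -3249 * sqrt(7)/1629760790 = -0.00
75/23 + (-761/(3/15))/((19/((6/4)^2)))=-781935/1748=-447.33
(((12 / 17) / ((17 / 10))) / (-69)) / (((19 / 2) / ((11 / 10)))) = -88 / 126293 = -0.00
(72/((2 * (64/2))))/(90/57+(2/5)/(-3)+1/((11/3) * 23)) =648945/840728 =0.77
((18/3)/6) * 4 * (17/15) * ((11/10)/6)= 187/225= 0.83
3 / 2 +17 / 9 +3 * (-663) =-35741 / 18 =-1985.61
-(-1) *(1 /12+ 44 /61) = 589 /732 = 0.80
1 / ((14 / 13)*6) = 13 / 84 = 0.15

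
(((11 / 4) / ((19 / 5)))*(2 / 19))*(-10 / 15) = -55 / 1083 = -0.05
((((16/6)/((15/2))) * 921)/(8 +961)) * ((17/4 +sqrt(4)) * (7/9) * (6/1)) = 85960/8721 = 9.86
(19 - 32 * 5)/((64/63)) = -8883/64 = -138.80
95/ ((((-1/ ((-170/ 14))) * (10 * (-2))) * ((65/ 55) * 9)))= -17765/ 3276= -5.42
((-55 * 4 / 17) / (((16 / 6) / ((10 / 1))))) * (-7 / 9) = 1925 / 51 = 37.75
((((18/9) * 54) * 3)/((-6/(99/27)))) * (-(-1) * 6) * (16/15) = -6336/5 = -1267.20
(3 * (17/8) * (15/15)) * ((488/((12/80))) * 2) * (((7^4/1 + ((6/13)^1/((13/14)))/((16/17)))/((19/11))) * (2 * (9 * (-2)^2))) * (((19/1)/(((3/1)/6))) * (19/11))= 46060560574560/169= 272547695707.46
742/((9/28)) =20776/9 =2308.44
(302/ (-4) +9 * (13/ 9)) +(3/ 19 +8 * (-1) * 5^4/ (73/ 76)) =-14612937/ 2774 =-5267.82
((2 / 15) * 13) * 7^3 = 594.53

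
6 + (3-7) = 2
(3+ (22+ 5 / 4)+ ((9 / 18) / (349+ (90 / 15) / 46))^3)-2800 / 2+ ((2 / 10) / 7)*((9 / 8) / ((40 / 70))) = -5690187078985683 / 4142253016000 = -1373.69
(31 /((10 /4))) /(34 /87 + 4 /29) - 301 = -31918 /115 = -277.55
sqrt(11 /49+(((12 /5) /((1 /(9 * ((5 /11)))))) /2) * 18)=sqrt(525239) /77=9.41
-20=-20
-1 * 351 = -351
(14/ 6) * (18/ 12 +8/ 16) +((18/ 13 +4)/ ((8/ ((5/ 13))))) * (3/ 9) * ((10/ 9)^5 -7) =504004711/ 119751372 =4.21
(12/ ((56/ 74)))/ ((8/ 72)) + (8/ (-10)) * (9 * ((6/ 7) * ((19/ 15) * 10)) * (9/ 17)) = 101.33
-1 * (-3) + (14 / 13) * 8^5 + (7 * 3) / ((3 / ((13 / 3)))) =1377556 / 39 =35321.95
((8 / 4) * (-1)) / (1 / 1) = -2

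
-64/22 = -2.91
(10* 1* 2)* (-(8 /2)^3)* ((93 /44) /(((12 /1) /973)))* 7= -16891280 /11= -1535570.91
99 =99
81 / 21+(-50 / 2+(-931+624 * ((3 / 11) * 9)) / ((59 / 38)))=365.71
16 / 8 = 2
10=10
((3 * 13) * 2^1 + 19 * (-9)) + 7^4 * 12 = 28719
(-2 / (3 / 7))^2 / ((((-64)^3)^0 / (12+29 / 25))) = 64484 / 225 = 286.60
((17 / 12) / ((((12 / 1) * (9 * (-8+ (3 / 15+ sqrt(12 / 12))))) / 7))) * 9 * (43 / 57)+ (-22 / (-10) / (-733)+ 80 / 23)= 4682153977 / 1383786720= 3.38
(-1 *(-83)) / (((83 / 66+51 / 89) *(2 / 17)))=4144107 / 10753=385.39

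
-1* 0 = 0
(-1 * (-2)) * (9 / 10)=9 / 5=1.80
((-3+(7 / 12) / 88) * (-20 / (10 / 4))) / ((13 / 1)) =3161 / 1716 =1.84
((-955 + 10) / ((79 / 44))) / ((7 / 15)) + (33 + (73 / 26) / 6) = -13487141 / 12324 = -1094.38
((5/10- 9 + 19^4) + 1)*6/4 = 781881/4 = 195470.25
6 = 6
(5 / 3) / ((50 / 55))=11 / 6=1.83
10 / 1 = 10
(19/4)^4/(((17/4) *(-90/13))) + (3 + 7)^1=-714973/97920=-7.30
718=718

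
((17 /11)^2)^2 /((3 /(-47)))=-3925487 /43923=-89.37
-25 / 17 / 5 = -0.29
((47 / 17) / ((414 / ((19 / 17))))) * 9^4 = 650997 / 13294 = 48.97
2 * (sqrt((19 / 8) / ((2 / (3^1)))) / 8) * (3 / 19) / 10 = 3 * sqrt(57) / 3040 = 0.01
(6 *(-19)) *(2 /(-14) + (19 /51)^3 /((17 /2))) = 82043558 /5261823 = 15.59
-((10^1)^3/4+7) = -257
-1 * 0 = 0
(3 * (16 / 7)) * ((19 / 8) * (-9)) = -1026 / 7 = -146.57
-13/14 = -0.93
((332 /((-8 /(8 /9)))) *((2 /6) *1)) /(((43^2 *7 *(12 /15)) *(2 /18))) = -415 /38829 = -0.01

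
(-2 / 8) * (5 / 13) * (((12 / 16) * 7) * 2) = -105 / 104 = -1.01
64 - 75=-11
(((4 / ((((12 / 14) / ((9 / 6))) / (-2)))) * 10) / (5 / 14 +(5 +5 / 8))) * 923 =-1447264 / 67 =-21600.96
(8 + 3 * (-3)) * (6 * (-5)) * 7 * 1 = 210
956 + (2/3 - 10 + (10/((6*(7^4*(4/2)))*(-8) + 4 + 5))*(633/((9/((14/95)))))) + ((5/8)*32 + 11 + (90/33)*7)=144046703941/144515349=996.76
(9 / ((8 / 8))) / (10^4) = 9 / 10000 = 0.00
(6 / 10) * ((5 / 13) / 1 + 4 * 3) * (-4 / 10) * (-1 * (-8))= -7728 / 325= -23.78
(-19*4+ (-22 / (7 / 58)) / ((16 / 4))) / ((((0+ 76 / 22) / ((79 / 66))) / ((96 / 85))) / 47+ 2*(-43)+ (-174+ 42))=25278104 / 45316999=0.56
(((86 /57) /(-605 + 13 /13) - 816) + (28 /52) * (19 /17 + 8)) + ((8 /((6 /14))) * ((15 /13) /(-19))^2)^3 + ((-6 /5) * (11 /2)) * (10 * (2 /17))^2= -48768808828317074395183 /59457652711834258986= -820.23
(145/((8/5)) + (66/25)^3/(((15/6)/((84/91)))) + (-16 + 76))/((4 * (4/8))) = 78.71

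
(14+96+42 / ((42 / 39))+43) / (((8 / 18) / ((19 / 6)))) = 1368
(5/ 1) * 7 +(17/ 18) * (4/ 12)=1907/ 54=35.31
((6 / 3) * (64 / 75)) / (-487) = -128 / 36525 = -0.00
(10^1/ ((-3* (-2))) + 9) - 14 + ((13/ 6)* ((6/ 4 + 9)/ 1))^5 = 18720954113/ 3072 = 6094060.58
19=19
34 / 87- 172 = -171.61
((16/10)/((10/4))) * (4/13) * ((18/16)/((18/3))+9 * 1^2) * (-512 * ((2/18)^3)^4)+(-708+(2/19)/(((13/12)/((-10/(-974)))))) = -200441400002593829156/283109720948025075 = -708.00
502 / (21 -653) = -251 / 316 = -0.79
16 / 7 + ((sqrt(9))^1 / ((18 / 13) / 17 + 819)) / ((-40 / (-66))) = 6453177 / 2815820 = 2.29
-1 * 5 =-5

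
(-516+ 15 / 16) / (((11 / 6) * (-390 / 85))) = 140097 / 2288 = 61.23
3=3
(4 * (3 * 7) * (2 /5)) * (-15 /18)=-28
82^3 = 551368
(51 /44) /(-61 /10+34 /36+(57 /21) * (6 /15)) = -16065 /56408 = -0.28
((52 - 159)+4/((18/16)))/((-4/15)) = 4655/12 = 387.92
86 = 86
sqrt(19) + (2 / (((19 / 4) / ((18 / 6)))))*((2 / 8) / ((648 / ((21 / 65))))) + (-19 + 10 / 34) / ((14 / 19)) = -134312827 / 5290740 + sqrt(19) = -21.03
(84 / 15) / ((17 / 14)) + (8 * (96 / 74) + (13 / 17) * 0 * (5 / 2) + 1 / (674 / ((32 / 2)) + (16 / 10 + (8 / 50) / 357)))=147407979568 / 9818680565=15.01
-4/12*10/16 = -5/24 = -0.21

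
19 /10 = 1.90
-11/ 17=-0.65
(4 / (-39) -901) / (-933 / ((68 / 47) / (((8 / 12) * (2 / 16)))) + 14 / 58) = 277207984 / 16457571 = 16.84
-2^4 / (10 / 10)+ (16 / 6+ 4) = -28 / 3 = -9.33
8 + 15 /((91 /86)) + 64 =7842 /91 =86.18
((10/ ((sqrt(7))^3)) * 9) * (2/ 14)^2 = 90 * sqrt(7)/ 2401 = 0.10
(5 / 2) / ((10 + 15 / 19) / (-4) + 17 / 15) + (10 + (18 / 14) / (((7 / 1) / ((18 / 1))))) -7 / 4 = 3479895 / 349468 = 9.96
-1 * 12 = -12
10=10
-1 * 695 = -695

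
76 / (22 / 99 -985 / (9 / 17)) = -228 / 5581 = -0.04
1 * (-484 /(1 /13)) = -6292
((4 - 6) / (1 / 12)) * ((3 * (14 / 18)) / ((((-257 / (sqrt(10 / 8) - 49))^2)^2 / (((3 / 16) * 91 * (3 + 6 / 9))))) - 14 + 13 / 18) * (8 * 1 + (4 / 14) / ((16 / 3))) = 212561640291 * sqrt(5) / 139599052832 + 59311789013297161 / 23452640875776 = 2532.41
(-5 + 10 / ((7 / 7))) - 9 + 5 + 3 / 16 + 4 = 83 / 16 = 5.19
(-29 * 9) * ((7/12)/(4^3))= -609/256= -2.38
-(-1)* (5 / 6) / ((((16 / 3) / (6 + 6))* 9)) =5 / 24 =0.21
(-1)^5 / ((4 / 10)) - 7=-19 / 2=-9.50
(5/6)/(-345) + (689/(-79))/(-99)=3425/39974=0.09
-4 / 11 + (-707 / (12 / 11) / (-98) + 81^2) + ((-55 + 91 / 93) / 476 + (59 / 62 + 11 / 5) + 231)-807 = 4169866213 / 695640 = 5994.29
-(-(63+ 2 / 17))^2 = -1151329 / 289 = -3983.84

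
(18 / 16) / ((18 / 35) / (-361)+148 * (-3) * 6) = -12635 / 29919696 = -0.00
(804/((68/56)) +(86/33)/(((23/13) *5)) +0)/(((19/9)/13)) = 4079.06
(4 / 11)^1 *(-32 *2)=-256 / 11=-23.27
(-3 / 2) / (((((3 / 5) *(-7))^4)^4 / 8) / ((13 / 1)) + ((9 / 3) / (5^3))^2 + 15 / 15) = -23803710937500 / 1430568706120266578321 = -0.00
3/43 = 0.07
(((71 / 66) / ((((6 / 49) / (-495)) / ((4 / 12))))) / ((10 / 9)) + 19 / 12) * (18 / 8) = -93819 / 32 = -2931.84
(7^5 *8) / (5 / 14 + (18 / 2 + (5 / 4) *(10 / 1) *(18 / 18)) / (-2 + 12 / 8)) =-1882384 / 597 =-3153.07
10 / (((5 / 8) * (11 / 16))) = 256 / 11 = 23.27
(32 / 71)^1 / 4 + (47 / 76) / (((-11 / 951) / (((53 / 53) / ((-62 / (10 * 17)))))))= 269953723 / 1840036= 146.71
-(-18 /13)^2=-324 /169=-1.92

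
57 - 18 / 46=1302 / 23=56.61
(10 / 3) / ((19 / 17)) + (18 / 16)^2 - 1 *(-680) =2496137 / 3648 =684.25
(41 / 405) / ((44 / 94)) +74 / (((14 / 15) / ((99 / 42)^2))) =2693901647 / 6112260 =440.74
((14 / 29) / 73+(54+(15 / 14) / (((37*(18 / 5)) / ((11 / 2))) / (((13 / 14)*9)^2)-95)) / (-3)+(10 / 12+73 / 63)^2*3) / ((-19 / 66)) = 312495447423181 / 14784847273098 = 21.14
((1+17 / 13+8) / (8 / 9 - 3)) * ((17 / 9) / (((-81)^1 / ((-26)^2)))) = 118456 / 1539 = 76.97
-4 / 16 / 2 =-1 / 8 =-0.12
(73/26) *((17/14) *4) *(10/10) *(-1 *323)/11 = -400.44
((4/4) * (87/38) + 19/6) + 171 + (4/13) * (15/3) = 131894/741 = 177.99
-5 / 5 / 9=-1 / 9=-0.11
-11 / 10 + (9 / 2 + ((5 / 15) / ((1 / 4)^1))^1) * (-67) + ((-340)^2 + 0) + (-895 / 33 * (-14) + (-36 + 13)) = 6356062 / 55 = 115564.76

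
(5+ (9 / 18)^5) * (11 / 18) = 1771 / 576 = 3.07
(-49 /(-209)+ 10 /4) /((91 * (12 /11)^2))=1397 /55328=0.03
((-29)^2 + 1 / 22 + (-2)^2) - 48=17535 / 22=797.05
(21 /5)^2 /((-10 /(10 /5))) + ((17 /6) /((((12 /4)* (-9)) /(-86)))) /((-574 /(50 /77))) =-791682754 /223752375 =-3.54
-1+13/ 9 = 4/ 9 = 0.44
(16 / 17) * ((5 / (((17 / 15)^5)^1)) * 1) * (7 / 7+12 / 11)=1397250000 / 265513259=5.26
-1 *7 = -7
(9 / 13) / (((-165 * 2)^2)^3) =1 / 1865453733000000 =0.00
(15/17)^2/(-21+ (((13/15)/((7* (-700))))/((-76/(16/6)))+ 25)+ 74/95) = 471318750/2893096057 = 0.16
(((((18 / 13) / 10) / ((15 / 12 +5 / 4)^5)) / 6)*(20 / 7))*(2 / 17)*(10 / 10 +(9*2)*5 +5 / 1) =36864 / 4834375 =0.01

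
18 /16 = 9 /8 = 1.12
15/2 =7.50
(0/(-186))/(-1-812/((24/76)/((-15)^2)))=0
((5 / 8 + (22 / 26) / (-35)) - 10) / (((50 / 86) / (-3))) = 4413477 / 91000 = 48.50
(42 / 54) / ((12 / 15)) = 35 / 36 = 0.97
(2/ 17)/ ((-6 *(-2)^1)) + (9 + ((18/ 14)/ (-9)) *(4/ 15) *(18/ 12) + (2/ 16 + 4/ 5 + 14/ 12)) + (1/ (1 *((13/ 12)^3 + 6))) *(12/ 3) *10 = 28273309/ 1708840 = 16.55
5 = 5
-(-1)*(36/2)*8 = 144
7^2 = 49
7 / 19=0.37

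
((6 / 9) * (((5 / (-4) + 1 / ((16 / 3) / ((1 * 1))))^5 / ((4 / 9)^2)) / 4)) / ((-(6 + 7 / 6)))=0.16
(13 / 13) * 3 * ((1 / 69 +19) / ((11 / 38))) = 49856 / 253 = 197.06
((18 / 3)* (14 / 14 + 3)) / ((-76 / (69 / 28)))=-207 / 266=-0.78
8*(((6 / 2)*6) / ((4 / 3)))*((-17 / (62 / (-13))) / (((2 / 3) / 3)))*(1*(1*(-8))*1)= -429624 / 31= -13858.84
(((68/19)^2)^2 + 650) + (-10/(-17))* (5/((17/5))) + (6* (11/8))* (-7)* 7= 61869693583/150651076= 410.68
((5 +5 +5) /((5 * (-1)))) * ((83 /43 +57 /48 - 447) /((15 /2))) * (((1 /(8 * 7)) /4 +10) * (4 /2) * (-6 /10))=-2053143693 /963200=-2131.59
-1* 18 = -18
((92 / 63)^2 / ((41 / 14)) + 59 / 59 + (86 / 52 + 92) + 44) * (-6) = -836.29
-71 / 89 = -0.80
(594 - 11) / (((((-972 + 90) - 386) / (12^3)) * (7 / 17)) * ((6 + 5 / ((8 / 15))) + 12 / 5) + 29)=19029120 / 771259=24.67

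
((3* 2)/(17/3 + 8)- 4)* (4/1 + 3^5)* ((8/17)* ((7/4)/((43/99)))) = -49981932/29971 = -1667.68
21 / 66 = 7 / 22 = 0.32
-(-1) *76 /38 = 2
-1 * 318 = -318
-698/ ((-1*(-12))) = -349/ 6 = -58.17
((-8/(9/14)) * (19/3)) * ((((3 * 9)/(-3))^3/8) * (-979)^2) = 6883523262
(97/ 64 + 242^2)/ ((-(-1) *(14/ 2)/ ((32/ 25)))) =3748193/ 350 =10709.12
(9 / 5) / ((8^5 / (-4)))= -9 / 40960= -0.00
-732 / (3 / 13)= -3172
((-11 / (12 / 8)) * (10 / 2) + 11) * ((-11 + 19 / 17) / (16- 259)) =-4312 / 4131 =-1.04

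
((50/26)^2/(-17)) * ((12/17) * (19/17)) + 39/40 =26681583/33211880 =0.80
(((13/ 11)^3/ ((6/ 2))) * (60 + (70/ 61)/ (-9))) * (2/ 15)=28886156/ 6576471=4.39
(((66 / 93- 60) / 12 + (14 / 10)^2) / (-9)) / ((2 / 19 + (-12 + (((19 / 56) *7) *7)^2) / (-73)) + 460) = 615206624 / 847904540625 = 0.00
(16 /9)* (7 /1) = 112 /9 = 12.44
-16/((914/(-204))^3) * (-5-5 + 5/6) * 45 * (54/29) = -136.64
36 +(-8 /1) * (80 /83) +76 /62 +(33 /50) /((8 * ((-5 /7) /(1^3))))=151289637 /5146000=29.40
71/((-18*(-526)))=71/9468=0.01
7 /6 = 1.17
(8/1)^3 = 512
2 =2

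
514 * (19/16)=4883/8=610.38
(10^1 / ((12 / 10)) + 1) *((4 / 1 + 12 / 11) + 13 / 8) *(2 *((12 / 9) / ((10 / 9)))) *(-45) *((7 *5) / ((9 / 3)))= -868770 / 11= -78979.09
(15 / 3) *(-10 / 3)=-50 / 3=-16.67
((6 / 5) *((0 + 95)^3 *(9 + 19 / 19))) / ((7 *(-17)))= -10288500 / 119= -86457.98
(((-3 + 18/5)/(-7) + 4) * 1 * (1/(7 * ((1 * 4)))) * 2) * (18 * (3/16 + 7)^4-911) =13176.29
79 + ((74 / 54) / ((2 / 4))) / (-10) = 10628 / 135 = 78.73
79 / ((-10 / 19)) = -1501 / 10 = -150.10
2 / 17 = 0.12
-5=-5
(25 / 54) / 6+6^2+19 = 17845 / 324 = 55.08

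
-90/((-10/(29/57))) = 87/19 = 4.58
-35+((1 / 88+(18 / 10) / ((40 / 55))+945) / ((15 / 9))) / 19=-106159 / 20900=-5.08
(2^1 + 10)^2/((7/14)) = 288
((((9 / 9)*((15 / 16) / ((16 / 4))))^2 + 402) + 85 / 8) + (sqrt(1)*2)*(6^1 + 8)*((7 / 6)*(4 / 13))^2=2593481425 / 6230016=416.29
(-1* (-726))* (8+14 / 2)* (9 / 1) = 98010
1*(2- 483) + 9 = -472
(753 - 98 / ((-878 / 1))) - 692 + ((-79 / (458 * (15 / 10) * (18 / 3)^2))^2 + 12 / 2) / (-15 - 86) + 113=4720455576287225 / 27120917004336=174.05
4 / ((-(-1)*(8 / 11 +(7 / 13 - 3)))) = -143 / 62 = -2.31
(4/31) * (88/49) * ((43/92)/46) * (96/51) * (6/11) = 33024/13660367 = 0.00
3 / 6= 1 / 2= 0.50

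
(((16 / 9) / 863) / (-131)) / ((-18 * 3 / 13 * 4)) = 26 / 27471879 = 0.00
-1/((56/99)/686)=-4851/4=-1212.75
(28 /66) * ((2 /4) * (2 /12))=7 /198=0.04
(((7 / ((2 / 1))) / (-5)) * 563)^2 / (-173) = -897.77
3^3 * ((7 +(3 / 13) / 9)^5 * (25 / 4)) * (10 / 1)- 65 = 96523231707595 / 3341637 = 28885014.05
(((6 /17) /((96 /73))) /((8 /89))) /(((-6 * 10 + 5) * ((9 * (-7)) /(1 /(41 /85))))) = 6497 /3636864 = 0.00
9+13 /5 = 58 /5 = 11.60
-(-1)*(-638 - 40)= -678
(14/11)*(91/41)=1274/451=2.82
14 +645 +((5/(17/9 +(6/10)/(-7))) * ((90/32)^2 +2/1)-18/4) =99165311/145408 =681.98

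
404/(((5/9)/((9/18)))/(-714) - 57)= -649026/91573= -7.09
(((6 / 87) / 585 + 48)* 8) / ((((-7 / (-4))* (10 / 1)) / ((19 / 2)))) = 123776944 / 593775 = 208.46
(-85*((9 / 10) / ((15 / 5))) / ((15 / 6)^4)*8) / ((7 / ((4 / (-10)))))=6528 / 21875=0.30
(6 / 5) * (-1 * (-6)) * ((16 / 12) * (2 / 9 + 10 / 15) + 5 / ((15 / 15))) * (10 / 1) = 1336 / 3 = 445.33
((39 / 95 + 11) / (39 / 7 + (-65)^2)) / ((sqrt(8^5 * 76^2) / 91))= 0.00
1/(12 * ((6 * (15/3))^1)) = 1/360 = 0.00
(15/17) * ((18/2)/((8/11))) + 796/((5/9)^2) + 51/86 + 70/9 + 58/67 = 2599.20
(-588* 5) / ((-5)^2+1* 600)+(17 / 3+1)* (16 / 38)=-13516 / 7125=-1.90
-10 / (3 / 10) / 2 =-50 / 3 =-16.67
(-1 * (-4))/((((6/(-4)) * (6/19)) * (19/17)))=-68/9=-7.56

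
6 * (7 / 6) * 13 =91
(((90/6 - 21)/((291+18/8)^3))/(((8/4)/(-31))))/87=1984/46804976793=0.00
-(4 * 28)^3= -1404928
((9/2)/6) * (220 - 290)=-105/2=-52.50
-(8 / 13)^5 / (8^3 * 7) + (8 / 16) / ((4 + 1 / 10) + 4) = 12990071 / 210523131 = 0.06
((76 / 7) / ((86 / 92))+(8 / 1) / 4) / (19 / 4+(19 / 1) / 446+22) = 0.51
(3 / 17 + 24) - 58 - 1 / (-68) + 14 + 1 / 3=-3973 / 204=-19.48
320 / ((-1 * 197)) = -320 / 197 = -1.62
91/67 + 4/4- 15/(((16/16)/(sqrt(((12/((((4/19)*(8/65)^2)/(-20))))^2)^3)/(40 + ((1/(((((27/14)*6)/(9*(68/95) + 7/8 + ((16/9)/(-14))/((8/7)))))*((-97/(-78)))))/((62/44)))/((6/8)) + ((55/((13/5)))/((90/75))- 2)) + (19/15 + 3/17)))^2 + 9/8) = -3204580139207708592476048457335494056884477685932689529679710014/291985769710221861780455916579585294907032681336101731806194169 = -10.98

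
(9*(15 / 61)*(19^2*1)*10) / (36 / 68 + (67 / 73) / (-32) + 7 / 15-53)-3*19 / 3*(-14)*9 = 4235987200554 / 1890681641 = 2240.46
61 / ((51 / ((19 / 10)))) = 1159 / 510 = 2.27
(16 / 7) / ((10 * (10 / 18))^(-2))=70.55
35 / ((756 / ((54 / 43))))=5 / 86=0.06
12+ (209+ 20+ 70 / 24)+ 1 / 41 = 120019 / 492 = 243.94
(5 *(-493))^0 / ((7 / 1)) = 1 / 7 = 0.14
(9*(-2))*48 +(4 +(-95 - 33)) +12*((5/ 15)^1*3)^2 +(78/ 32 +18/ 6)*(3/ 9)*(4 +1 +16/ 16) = -7721/ 8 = -965.12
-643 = -643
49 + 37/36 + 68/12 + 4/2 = 2077/36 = 57.69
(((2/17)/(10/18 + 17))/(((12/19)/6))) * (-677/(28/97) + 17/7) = -149.16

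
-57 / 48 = -19 / 16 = -1.19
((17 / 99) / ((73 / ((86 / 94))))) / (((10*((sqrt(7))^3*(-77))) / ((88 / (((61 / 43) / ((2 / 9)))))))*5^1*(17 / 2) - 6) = 692028928 / 103597052427936807993 - 638882011600*sqrt(7) / 34532350809312269331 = -0.00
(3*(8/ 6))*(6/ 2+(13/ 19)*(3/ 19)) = 4488/ 361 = 12.43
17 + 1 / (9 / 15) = 56 / 3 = 18.67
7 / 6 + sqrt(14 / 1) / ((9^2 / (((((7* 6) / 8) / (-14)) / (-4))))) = sqrt(14) / 864 + 7 / 6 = 1.17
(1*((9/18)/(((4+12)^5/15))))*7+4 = 8388713/2097152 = 4.00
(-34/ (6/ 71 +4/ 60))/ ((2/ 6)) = -108630/ 161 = -674.72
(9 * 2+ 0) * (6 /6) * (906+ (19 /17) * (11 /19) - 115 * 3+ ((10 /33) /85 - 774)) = -714768 /187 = -3822.29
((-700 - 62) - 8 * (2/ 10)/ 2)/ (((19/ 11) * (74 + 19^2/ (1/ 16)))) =-20977/ 277875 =-0.08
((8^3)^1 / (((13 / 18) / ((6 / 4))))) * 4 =55296 / 13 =4253.54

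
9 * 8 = 72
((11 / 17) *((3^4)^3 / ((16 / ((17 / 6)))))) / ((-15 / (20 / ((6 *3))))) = -72171 / 16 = -4510.69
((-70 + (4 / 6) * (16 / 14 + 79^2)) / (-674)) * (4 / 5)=-4.86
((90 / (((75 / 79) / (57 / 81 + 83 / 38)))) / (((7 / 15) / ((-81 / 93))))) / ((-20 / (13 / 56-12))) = -1388310687 / 4617760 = -300.65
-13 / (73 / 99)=-1287 / 73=-17.63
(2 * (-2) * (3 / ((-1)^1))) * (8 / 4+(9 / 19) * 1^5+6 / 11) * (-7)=-53004 / 209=-253.61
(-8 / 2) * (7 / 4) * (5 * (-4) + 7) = 91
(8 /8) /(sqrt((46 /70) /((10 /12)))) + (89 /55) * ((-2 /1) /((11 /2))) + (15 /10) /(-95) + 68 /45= 37529 /41382 + 5 * sqrt(966) /138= 2.03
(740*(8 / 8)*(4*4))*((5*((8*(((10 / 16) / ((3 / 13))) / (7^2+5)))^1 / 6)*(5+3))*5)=38480000 / 243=158353.91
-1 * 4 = -4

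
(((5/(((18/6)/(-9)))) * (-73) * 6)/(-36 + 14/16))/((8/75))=-492750/281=-1753.56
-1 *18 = -18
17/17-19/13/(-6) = 97/78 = 1.24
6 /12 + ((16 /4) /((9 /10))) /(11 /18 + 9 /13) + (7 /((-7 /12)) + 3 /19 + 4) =-9115 /2318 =-3.93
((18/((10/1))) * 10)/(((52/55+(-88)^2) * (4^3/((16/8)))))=495/6815552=0.00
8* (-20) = -160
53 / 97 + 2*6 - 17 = -432 / 97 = -4.45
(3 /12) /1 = 1 /4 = 0.25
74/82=37/41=0.90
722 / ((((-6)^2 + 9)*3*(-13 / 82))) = -59204 / 1755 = -33.73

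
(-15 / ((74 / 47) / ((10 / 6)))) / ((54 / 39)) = -15275 / 1332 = -11.47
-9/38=-0.24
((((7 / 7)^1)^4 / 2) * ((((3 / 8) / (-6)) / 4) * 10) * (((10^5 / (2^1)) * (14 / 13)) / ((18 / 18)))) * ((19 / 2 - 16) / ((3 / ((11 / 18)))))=1203125 / 216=5570.02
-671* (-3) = 2013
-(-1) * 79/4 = 19.75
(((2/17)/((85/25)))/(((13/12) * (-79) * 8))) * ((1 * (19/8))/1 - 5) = 315/2374424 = 0.00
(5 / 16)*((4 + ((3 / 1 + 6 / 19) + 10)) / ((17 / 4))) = 1645 / 1292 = 1.27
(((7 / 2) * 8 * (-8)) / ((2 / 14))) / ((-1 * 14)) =112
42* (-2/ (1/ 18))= -1512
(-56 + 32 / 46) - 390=-10242 / 23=-445.30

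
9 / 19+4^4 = 4873 / 19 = 256.47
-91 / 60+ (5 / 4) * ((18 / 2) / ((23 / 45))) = 14141 / 690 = 20.49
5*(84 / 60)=7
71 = 71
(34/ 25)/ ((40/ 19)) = 323/ 500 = 0.65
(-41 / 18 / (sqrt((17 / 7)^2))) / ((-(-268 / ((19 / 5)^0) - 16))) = -287 / 86904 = -0.00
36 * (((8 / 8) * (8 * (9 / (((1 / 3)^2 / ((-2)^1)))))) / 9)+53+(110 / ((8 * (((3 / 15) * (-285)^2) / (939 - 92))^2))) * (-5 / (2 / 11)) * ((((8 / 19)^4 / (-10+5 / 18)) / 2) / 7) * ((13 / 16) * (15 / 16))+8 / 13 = -16990780456504807 / 3311794792995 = -5130.38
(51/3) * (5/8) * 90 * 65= 248625/4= 62156.25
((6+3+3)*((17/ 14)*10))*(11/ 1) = 11220/ 7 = 1602.86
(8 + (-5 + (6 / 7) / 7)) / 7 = 153 / 343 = 0.45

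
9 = 9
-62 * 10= -620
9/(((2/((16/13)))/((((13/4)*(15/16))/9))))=15/8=1.88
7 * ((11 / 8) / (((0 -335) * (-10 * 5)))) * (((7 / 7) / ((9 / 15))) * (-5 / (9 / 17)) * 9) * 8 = -1309 / 2010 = -0.65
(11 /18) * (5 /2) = 55 /36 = 1.53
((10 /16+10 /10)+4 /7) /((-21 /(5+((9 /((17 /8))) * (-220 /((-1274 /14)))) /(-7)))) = -1570505 /4244968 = -0.37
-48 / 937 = -0.05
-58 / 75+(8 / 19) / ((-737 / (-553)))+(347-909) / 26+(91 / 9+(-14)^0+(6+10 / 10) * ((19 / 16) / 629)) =-4513054605629 / 412209111600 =-10.95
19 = 19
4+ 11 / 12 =4.92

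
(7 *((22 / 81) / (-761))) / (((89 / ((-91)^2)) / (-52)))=12.09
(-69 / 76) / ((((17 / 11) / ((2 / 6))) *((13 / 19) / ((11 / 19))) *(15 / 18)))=-8349 / 41990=-0.20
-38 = -38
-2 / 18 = -1 / 9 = -0.11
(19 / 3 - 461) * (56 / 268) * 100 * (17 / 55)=-2936.52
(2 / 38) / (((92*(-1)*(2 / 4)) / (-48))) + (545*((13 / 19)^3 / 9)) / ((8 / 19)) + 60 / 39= 370395271 / 7771608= 47.66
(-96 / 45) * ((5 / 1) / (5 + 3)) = -4 / 3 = -1.33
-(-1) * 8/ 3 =8/ 3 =2.67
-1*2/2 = -1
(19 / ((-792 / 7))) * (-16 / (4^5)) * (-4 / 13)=-133 / 164736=-0.00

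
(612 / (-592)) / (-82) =153 / 12136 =0.01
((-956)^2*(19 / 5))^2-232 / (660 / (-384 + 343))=9950678871111538 / 825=12061428934680.65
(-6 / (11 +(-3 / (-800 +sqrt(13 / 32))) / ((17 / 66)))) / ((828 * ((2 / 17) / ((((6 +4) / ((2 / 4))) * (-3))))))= 503756736655 / 1501401634183- 104040 * sqrt(26) / 1501401634183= 0.34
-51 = -51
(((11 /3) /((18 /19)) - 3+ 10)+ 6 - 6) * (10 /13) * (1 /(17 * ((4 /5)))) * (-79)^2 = 91586675 /23868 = 3837.22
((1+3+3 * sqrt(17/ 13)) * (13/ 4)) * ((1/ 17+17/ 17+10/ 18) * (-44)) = -141284/ 153 - 2717 * sqrt(221)/ 51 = -1715.41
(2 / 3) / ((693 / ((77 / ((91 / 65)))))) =10 / 189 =0.05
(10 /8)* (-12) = -15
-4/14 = -2/7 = -0.29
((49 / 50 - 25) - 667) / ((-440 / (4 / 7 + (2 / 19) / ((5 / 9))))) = 794673 / 665000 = 1.19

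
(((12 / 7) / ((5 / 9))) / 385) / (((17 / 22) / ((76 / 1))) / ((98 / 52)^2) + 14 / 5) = 67032 / 23441695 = 0.00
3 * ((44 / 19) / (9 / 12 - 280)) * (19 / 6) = -88 / 1117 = -0.08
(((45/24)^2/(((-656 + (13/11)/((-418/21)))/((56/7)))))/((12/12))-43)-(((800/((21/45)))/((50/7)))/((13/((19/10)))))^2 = -2596779327007/2039195236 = -1273.43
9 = 9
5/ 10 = 1/ 2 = 0.50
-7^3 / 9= -343 / 9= -38.11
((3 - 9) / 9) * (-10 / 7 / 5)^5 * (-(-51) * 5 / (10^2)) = 272 / 84035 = 0.00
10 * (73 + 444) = 5170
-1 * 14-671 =-685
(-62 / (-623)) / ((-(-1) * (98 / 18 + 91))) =9 / 8722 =0.00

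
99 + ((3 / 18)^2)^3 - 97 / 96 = 97.99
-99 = -99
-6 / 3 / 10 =-1 / 5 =-0.20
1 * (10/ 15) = 2/ 3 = 0.67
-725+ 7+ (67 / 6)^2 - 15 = -21899 / 36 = -608.31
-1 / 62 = -0.02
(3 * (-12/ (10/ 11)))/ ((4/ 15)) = -297/ 2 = -148.50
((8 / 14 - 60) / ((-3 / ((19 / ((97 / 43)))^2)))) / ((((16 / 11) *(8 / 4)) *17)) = 95450927 / 3359013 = 28.42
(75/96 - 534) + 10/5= -16999/32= -531.22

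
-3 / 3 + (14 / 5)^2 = 171 / 25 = 6.84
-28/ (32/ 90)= -315/ 4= -78.75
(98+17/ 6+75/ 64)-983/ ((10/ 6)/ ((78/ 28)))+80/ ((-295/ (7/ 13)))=-7943483267/ 5154240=-1541.16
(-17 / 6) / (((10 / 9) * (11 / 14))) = -357 / 110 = -3.25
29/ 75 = 0.39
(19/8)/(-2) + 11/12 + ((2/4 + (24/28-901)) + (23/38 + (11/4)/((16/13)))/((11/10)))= -897.33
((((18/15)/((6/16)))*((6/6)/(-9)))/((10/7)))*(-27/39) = 56/325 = 0.17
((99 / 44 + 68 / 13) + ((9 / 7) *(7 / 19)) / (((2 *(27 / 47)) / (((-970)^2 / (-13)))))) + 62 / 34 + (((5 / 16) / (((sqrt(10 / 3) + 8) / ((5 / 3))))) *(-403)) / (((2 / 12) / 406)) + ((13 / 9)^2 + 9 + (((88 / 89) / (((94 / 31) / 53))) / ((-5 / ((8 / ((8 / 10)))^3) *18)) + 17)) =-554400360152875 / 5690871108 + 22475 *sqrt(30) / 8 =-82031.66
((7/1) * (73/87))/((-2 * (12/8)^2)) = -1.31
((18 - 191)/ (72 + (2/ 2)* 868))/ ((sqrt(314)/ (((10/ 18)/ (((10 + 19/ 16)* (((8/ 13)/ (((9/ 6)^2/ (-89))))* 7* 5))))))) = 2249* sqrt(314)/ 65830715440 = 0.00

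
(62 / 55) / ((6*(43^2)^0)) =31 / 165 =0.19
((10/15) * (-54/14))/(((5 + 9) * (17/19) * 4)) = -171/3332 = -0.05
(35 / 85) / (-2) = -7 / 34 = -0.21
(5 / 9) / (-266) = -5 / 2394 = -0.00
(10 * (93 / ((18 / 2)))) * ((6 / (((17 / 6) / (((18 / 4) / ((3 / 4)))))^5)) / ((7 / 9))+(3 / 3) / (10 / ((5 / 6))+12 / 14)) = 9111990838943 / 268352973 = 33955.24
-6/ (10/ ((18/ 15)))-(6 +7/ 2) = -511/ 50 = -10.22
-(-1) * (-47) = -47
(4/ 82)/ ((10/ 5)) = 1/ 41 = 0.02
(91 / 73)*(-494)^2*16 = 355316416 / 73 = 4867348.16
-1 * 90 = -90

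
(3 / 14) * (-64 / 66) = -16 / 77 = -0.21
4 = 4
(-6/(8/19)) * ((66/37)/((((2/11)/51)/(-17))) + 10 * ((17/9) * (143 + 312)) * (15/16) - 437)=14943215/1184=12620.96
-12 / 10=-6 / 5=-1.20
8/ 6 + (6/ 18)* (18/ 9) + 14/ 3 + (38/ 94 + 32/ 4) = 2125/ 141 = 15.07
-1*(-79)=79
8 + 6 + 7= 21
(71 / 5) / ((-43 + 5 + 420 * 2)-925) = -71 / 615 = -0.12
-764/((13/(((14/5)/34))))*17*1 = -5348/65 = -82.28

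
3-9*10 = -87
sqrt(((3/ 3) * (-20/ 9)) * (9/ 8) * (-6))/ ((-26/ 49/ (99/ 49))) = -99 * sqrt(15)/ 26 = -14.75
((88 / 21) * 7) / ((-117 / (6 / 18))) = -0.08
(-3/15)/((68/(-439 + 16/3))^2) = -1692601/208080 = -8.13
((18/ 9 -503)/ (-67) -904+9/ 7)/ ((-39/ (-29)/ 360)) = -1461133680/ 6097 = -239647.97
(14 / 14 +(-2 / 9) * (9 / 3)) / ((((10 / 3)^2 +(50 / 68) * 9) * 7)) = 102 / 37975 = 0.00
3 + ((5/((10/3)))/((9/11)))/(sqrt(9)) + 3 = 119/18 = 6.61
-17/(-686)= 17/686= 0.02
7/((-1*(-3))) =7/3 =2.33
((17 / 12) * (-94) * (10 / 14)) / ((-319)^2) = -3995 / 4273962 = -0.00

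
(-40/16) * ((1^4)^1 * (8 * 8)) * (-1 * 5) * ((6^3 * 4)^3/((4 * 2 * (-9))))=-7166361600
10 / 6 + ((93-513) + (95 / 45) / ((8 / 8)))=-3746 / 9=-416.22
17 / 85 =0.20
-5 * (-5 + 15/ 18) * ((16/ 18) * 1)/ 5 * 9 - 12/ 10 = 482/ 15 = 32.13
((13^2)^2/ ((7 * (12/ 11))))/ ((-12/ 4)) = -314171/ 252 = -1246.71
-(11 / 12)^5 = -161051 / 248832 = -0.65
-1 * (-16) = 16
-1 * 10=-10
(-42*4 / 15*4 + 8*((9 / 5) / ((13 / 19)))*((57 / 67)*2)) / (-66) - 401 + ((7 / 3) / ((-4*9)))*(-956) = -438346186 / 1293435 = -338.90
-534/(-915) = 178/305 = 0.58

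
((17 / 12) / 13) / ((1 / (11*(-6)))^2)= 6171 / 13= 474.69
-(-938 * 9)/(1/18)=151956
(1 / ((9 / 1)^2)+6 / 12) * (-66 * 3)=-913 / 9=-101.44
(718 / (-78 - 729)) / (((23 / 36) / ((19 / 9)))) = -54568 / 18561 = -2.94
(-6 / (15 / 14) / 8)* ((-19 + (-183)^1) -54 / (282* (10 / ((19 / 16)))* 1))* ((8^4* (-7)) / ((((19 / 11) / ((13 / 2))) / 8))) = -2725148538112 / 22325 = -122067123.77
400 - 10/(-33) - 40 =11890/33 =360.30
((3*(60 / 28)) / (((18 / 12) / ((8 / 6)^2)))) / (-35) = -32 / 147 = -0.22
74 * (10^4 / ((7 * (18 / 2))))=11746.03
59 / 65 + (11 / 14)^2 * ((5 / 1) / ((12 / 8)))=56671 / 19110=2.97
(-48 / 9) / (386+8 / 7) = -56 / 4065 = -0.01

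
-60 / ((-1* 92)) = 15 / 23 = 0.65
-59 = -59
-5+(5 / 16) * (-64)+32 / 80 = -123 / 5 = -24.60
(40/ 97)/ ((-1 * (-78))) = 20/ 3783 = 0.01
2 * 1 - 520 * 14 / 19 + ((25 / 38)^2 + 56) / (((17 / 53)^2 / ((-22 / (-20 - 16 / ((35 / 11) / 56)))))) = -107344076097 / 314656264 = -341.15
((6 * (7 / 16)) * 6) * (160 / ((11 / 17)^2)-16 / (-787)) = 573186852 / 95227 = 6019.16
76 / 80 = 19 / 20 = 0.95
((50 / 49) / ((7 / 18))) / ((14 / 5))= 2250 / 2401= 0.94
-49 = -49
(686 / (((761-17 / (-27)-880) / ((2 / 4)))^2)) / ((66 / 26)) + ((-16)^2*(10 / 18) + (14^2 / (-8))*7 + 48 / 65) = -3751131342071 / 131459533920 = -28.53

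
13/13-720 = -719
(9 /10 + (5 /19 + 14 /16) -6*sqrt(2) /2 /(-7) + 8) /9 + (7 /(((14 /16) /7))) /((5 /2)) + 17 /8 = sqrt(2) /21 + 2923 /114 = 25.71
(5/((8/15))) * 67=5025/8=628.12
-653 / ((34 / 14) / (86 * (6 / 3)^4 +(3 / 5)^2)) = -157283539 / 425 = -370078.92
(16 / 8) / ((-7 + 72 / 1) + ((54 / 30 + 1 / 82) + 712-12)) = 820 / 314393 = 0.00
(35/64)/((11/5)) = 0.25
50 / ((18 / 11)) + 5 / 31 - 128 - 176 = -76246 / 279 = -273.28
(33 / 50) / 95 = 33 / 4750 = 0.01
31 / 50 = 0.62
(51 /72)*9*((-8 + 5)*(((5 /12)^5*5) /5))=-53125 /221184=-0.24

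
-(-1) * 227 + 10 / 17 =3869 / 17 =227.59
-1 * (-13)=13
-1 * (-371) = 371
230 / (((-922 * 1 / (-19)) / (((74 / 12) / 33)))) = 80845 / 91278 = 0.89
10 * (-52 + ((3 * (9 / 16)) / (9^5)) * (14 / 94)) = -427602205 / 822312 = -520.00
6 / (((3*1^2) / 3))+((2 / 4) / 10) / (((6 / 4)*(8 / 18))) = 6.08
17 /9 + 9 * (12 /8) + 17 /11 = 3353 /198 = 16.93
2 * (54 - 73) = -38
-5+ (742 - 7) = 730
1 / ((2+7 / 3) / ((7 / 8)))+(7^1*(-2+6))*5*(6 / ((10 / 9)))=78645 / 104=756.20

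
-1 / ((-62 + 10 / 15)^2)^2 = -81 / 1146228736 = -0.00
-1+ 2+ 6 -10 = -3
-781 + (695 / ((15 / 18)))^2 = 694775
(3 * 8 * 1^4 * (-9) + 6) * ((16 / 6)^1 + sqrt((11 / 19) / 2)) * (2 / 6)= -560 / 3 - 35 * sqrt(418) / 19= -224.33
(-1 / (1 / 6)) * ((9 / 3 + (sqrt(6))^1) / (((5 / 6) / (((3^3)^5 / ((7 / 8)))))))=-12397455648 / 35-4132485216 * sqrt(6) / 35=-643426737.05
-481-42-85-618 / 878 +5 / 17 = -4540562 / 7463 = -608.41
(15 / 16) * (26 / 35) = 39 / 56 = 0.70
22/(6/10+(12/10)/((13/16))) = 286/27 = 10.59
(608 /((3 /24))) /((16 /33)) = 10032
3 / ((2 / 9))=27 / 2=13.50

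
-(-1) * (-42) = -42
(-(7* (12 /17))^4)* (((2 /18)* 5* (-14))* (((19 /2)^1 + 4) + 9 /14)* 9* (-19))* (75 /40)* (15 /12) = -2194912566000 /83521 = -26279768.75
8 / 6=4 / 3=1.33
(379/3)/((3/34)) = 12886/9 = 1431.78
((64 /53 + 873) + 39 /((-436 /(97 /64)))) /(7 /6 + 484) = 1.80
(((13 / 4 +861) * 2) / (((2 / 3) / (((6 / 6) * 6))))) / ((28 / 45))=1400085 / 56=25001.52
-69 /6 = -23 /2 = -11.50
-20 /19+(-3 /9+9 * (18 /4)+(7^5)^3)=541222012137961 /114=4747561509982.11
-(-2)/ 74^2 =1/ 2738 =0.00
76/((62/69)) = 2622/31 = 84.58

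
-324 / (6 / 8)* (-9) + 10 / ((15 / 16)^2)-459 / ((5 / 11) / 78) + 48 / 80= -3368899 / 45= -74864.42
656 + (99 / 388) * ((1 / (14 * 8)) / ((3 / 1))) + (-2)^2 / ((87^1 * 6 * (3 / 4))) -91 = 19225090607 / 34026048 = 565.01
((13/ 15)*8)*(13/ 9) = 1352/ 135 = 10.01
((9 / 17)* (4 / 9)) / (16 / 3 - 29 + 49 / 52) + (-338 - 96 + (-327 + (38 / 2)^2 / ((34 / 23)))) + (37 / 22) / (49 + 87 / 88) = -516.77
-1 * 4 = -4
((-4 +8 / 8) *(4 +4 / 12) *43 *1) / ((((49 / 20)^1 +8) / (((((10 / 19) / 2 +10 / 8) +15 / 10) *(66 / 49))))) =-3840330 / 17689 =-217.10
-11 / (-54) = 11 / 54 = 0.20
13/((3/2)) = 26/3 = 8.67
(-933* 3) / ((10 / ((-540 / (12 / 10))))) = 125955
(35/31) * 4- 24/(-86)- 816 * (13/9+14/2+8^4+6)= -13413117368/3999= -3354117.87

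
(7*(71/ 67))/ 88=497/ 5896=0.08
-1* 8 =-8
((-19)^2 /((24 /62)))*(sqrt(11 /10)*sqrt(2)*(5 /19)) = 589*sqrt(55) /12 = 364.01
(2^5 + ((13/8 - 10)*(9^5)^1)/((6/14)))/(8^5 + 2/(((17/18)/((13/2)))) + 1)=-156928207/4458456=-35.20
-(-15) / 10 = 3 / 2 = 1.50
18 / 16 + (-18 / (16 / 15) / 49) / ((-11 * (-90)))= 9699 / 8624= 1.12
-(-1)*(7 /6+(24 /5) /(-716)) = 6229 /5370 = 1.16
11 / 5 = 2.20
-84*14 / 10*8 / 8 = -117.60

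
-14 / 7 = -2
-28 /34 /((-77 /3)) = 6 /187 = 0.03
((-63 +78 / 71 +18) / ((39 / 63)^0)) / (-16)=2.74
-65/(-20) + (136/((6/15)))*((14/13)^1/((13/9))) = 173557/676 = 256.74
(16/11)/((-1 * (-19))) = 0.08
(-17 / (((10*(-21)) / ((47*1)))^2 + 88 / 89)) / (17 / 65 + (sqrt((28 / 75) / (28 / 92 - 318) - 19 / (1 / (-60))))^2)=-23811040128525 / 33463420403087596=-0.00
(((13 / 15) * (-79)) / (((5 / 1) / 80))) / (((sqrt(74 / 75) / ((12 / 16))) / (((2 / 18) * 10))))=-20540 * sqrt(222) / 333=-919.04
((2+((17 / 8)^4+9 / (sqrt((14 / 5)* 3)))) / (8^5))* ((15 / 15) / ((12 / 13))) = 13* sqrt(210) / 1835008+397423 / 536870912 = 0.00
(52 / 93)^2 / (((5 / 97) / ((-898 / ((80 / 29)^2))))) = -715.71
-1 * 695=-695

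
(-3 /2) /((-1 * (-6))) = -1 /4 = -0.25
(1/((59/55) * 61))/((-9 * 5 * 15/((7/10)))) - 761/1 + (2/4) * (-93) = -1961679976/2429325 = -807.50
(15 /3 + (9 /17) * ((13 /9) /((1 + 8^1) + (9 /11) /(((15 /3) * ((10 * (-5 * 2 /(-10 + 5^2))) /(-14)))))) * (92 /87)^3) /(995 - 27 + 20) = 293211607145 /56838452017932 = 0.01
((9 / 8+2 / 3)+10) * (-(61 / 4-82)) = 25187 / 32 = 787.09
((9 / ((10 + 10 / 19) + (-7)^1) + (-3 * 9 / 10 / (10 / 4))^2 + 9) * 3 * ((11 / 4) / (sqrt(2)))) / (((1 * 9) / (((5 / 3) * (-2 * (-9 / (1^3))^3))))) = 474540363 * sqrt(2) / 33500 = 20032.88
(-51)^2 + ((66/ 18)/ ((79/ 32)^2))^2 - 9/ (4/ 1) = 3644482338739/ 1402202916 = 2599.11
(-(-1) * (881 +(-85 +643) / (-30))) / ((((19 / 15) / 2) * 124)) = 6468 / 589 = 10.98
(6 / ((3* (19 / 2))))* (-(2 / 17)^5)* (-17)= 128 / 1586899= 0.00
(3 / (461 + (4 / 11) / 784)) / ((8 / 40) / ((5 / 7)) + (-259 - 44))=-3675 / 170953724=-0.00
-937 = -937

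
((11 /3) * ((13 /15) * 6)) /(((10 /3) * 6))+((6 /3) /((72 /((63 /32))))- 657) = -655.99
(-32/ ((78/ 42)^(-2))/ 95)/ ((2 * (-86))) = 0.01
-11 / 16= -0.69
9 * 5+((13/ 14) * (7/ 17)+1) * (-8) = 577/ 17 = 33.94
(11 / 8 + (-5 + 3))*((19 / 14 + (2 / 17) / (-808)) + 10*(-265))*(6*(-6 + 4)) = -1910042415 / 96152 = -19864.82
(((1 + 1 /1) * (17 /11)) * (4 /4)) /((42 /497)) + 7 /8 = 9887 /264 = 37.45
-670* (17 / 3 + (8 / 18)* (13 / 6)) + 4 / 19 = -2278562 / 513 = -4441.64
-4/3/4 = -1/3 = -0.33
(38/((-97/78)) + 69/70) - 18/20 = -103449/3395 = -30.47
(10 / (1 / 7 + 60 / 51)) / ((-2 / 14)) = -8330 / 157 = -53.06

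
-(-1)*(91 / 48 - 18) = -773 / 48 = -16.10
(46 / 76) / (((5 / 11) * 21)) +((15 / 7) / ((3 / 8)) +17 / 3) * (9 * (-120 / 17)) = -49038499 / 67830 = -722.96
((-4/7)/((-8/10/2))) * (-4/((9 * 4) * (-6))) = 5/189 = 0.03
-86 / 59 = -1.46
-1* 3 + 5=2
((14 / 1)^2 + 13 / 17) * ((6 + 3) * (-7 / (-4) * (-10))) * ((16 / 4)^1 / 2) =-1053675 / 17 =-61980.88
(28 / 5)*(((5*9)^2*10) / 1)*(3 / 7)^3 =8926.53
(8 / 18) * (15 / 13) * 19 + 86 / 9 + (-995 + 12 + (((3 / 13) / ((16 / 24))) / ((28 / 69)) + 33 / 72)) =-788197 / 819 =-962.39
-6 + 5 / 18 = -103 / 18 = -5.72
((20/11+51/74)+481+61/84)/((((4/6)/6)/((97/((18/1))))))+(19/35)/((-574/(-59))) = 2304375498479/98119560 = 23485.38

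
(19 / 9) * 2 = 38 / 9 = 4.22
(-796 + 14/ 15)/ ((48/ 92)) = -137149/ 90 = -1523.88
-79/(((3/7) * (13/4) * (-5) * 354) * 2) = 553/34515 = 0.02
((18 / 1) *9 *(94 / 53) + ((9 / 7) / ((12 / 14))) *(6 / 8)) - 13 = 116789 / 424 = 275.45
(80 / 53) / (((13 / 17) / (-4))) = -5440 / 689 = -7.90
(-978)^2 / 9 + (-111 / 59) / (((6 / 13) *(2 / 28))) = 6266917 / 59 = 106218.93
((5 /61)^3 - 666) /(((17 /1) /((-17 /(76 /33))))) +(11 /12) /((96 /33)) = 479425921447 /1656053376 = 289.50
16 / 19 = 0.84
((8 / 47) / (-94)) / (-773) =4 / 1707557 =0.00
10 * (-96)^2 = 92160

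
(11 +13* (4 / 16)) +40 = 217 / 4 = 54.25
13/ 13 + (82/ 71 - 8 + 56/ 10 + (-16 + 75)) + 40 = 35058/ 355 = 98.75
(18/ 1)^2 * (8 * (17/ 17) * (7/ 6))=3024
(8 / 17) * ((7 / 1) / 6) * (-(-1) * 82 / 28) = 82 / 51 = 1.61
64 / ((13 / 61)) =300.31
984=984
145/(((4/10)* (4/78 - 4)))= -28275/308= -91.80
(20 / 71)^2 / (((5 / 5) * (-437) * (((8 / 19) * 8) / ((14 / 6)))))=-175 / 1391316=-0.00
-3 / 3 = -1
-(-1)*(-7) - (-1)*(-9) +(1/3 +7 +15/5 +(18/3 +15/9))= 2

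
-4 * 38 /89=-152 /89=-1.71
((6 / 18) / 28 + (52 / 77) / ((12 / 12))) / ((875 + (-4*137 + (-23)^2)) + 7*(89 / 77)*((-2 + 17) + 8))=635 / 962892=0.00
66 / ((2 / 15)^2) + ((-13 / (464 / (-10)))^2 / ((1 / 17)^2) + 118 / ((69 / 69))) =207393857 / 53824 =3853.19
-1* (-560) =560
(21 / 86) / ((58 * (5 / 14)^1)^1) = 147 / 12470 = 0.01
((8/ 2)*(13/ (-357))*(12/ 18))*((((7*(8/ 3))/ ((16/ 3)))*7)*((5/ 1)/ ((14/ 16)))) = -2080/ 153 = -13.59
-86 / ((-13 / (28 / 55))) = 2408 / 715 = 3.37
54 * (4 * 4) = 864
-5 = -5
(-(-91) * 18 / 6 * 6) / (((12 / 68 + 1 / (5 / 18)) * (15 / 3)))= 9282 / 107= 86.75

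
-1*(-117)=117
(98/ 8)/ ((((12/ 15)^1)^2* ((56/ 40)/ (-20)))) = -4375/ 16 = -273.44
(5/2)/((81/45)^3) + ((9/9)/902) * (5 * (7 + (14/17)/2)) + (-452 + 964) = 5728635977/11178486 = 512.47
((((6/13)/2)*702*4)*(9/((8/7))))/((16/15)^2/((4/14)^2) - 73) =-1148175/13289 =-86.40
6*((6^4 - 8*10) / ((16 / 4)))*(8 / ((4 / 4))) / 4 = 3648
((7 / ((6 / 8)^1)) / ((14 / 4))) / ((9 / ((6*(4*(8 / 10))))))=256 / 45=5.69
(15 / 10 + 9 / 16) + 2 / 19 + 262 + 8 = 82739 / 304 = 272.17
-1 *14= -14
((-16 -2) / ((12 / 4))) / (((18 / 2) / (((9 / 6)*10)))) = -10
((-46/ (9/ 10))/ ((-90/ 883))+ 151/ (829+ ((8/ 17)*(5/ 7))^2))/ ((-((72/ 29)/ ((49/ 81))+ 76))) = -677919232186693/ 108253454572692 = -6.26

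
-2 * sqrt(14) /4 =-sqrt(14) /2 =-1.87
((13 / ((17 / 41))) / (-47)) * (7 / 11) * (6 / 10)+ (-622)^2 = 17001606187 / 43945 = 386883.75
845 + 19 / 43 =36354 / 43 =845.44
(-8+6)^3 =-8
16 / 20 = 4 / 5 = 0.80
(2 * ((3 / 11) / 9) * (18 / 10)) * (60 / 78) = 12 / 143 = 0.08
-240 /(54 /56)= -2240 /9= -248.89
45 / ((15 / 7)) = 21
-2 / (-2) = 1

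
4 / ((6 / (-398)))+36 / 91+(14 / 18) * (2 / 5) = -1083646 / 4095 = -264.63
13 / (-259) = -13 / 259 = -0.05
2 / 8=1 / 4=0.25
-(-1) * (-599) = -599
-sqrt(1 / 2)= -0.71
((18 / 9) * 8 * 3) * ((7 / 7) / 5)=48 / 5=9.60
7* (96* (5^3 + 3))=86016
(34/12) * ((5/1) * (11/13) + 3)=799/39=20.49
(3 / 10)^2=9 / 100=0.09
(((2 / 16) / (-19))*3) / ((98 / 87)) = -261 / 14896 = -0.02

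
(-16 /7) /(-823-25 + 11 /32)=512 /189875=0.00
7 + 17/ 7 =66/ 7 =9.43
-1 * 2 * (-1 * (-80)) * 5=-800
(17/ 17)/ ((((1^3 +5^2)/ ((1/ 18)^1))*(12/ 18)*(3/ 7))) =0.01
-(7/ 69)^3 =-343/ 328509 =-0.00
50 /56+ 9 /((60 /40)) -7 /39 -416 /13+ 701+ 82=827423 /1092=757.71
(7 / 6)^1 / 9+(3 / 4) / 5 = 151 / 540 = 0.28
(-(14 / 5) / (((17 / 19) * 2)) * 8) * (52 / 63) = -7904 / 765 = -10.33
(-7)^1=-7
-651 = -651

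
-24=-24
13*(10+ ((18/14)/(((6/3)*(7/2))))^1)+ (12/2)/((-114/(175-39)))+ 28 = 142657/931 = 153.23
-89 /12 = -7.42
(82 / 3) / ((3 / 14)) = 1148 / 9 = 127.56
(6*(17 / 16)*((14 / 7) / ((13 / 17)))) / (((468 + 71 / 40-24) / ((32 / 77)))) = 277440 / 17848831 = 0.02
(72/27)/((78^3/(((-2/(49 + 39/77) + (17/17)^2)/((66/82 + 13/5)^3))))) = 15757063625/115346451891784464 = 0.00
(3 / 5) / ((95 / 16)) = 48 / 475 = 0.10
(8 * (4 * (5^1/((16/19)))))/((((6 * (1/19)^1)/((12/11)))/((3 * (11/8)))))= 2707.50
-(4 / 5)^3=-64 / 125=-0.51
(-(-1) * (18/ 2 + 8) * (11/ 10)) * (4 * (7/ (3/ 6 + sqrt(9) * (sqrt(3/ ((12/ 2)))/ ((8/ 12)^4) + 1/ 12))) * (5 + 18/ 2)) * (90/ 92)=-7037184/ 150167 + 71251488 * sqrt(2)/ 150167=624.16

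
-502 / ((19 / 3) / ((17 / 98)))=-13.75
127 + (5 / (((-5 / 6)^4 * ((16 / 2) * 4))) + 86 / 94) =128.24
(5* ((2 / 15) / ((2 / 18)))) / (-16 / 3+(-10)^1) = -9 / 23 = -0.39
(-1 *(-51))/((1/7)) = 357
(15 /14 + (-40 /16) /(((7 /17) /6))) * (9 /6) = -1485 /28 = -53.04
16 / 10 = 8 / 5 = 1.60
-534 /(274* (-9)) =89 /411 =0.22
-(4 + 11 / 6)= -35 / 6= -5.83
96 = 96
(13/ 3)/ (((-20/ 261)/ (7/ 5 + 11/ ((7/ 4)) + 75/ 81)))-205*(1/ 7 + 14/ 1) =-10666763/ 3150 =-3386.27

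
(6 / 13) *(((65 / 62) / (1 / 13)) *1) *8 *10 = 15600 / 31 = 503.23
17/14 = 1.21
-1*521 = -521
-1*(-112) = 112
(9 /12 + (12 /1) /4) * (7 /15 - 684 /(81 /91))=-34559 /12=-2879.92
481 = 481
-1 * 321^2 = -103041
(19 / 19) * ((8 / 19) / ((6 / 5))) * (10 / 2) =100 / 57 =1.75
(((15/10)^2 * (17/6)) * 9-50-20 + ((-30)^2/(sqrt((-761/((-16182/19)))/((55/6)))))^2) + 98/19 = 961209936265/115672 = 8309789.20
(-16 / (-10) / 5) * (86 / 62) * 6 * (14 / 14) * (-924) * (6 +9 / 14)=-408672 / 25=-16346.88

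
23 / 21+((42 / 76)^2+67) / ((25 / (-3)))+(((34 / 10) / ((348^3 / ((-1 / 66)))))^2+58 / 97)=-6.38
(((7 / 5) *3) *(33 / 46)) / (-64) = -693 / 14720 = -0.05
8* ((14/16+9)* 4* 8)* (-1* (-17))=42976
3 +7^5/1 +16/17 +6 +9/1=286041/17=16825.94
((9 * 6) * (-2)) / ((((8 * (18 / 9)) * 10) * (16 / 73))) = -1971 / 640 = -3.08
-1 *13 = -13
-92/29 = -3.17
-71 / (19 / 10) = -37.37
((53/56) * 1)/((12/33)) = 583/224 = 2.60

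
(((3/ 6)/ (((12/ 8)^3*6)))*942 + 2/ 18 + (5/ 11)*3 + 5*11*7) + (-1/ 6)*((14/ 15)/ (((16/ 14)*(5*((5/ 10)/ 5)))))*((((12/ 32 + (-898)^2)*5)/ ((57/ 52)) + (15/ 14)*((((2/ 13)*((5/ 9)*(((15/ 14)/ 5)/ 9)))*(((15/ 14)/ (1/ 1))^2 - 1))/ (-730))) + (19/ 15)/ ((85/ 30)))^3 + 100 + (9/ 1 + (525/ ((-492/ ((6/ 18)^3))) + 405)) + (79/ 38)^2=-3339727070019550456349494011853319532224684525021322150443/ 246509204779059933073996346820986880000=-13548082608164124072.03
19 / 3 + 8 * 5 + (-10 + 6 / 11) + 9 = 1514 / 33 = 45.88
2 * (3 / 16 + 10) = 163 / 8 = 20.38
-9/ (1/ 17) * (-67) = 10251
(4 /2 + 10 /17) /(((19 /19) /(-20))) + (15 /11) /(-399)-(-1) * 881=20623826 /24871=829.23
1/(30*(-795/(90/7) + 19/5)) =-1/1741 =-0.00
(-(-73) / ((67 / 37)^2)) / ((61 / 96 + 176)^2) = 921019392 / 1290766382161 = 0.00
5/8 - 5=-4.38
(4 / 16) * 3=3 / 4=0.75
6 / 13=0.46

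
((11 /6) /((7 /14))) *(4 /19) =44 /57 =0.77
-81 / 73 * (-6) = 486 / 73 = 6.66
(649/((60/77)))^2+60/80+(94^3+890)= 1525169.40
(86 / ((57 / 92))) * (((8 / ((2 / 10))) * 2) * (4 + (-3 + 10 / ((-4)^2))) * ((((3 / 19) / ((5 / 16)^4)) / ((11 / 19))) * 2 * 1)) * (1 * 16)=431409332224 / 26125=16513275.87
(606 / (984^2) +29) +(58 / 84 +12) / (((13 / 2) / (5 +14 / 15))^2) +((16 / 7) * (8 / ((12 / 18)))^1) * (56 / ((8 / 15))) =9646782157799 / 3304173600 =2919.57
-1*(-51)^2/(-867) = 3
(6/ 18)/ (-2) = -1/ 6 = -0.17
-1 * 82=-82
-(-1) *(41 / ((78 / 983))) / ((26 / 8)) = 80606 / 507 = 158.99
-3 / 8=-0.38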